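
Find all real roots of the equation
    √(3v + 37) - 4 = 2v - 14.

Isolate the radical: √(3v + 37) = 2v - 10.
Square both sides: 3v + 37 = (2v - 10)².
Expand and rearrange: 4v² - 43v + 63 = 0.
Solving gives v = 9 or v = 1.75.
Check each candidate in the original equation:
  v = 9: √(64) = 8, while 2v - 10 = 8 — valid.
  v = 1.75: √(42.25) = 6.5, while 2v - 10 = -6.5 — extraneous.

v = 9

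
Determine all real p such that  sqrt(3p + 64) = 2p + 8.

p = 0

Square both sides: 3p + 64 = (2p + 8)^2.
Expand and rearrange: 4p^2 + 29p = 0.
Solving gives p = 0 or p = -7.25.
Check each candidate in the original equation:
  p = 0: sqrt(64) = 8, while 2p + 8 = 8 — valid.
  p = -7.25: sqrt(42.25) = 6.5, while 2p + 8 = -6.5 — extraneous.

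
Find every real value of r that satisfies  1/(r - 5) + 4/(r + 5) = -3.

Multiply both sides by (r - 5)(r + 5):
(r + 5) + 4(r - 5) = -3(r - 5)(r + 5).
Expand and collect terms: -3r^2 - 5r + 90 = 0.
By the quadratic formula, r = (5 +/- sqrt(1105)) / -6, so r ~= -6.3736 or r ~= 4.7069.
Neither value makes a denominator zero (r != 5, r != -5), so both are valid.

r = -6.3736 or r = 4.7069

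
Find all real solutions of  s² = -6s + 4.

Rearrange to standard form: s² + 6s - 4 = 0.
Discriminant: (6)² − 4·1·(-4) = 52.
Quadratic formula: s = (-6 ± √52) / 2.
So s = -3 + √(13) ≈ 0.6056 or s = -√(13) - 3 ≈ -6.6056.

s = -6.6056 or s = 0.6056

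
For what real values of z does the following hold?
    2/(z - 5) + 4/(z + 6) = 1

Multiply both sides by (z - 5)(z + 6):
2(z + 6) + 4(z - 5) = (z - 5)(z + 6).
Expand and collect terms: z^2 - 5z - 22 = 0.
By the quadratic formula, z = (5 +/- sqrt(113)) / 2, so z ~= 7.8151 or z ~= -2.8151.
Neither value makes a denominator zero (z != 5, z != -6), so both are valid.

z = -2.8151 or z = 7.8151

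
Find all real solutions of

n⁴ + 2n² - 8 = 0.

Let u = n². The equation becomes u² + 2u - 8 = 0.
Factor: (u - 2)(u + 4) = 0, so u = 2 or u = -4.
n² = 2 gives n = ±√(2) ≈ ±1.4142.
n² = -4 < 0 has no real solution.

n = -1.4142 or n = 1.4142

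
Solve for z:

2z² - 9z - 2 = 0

z = -0.2122 or z = 4.7122

Discriminant: (-9)² − 4·2·(-2) = 97.
Quadratic formula: z = (9 ± √97) / 4.
So z = 9/4 + √(97)/4 ≈ 4.7122 or z = 9/4 - √(97)/4 ≈ -0.2122.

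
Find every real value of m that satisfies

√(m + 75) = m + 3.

Square both sides: m + 75 = (m + 3)².
Expand and rearrange: m² + 5m - 66 = 0.
Solving gives m = 6 or m = -11.
Check each candidate in the original equation:
  m = 6: √(81) = 9, while m + 3 = 9 — valid.
  m = -11: √(64) = 8, while m + 3 = -8 — extraneous.

m = 6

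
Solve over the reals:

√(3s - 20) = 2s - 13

s = 6.75 or s = 7

Square both sides: 3s - 20 = (2s - 13)².
Expand and rearrange: 4s² - 55s + 189 = 0.
Solving gives s = 7 or s = 6.75.
Check each candidate in the original equation:
  s = 7: √(1) = 1, while 2s - 13 = 1 — valid.
  s = 6.75: √(0.25) = 0.5, while 2s - 13 = 0.5 — valid.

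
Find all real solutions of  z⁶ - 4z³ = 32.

z = -1.5874 or z = 2

Let u = z³. The equation becomes u² - 4u - 32 = 0.
Factor: (u + 4)(u - 8) = 0, so u = -4 or u = 8.
z³ = -4 gives z = -∛(4) ≈ -1.5874.
z³ = 8 gives z = 2.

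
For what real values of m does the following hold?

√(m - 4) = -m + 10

m = 8

Square both sides: m - 4 = (-m + 10)².
Expand and rearrange: m² - 21m + 104 = 0.
Solving gives m = 13 or m = 8.
Check each candidate in the original equation:
  m = 13: √(9) = 3, while -m + 10 = -3 — extraneous.
  m = 8: √(4) = 2, while -m + 10 = 2 — valid.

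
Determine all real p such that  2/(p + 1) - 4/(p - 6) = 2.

p = 0.5858 or p = 3.4142

Multiply both sides by (p + 1)(p - 6):
2(p - 6) - 4(p + 1) = 2(p + 1)(p - 6).
Expand and collect terms: 2p² - 8p + 4 = 0.
By the quadratic formula, p = (8 ± √32) / 4, so p ≈ 3.4142 or p ≈ 0.5858.
Neither value makes a denominator zero (p ≠ -1, p ≠ 6), so both are valid.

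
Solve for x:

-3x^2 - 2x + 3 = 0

Discriminant: (-2)^2 - 4*(-3)*3 = 40.
Quadratic formula: x = (2 +/- sqrt(40)) / (-6).
So x = -sqrt(10)/3 - 1/3 ~= -1.3874 or x = -1/3 + sqrt(10)/3 ~= 0.7208.

x = -1.3874 or x = 0.7208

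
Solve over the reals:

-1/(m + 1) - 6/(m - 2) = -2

Multiply both sides by (m + 1)(m - 2):
-(m - 2) - 6(m + 1) = -2(m + 1)(m - 2).
Expand and collect terms: -2m^2 + 9m + 8 = 0.
By the quadratic formula, m = (-9 +/- sqrt(145)) / -4, so m ~= -0.7604 or m ~= 5.2604.
Neither value makes a denominator zero (m != -1, m != 2), so both are valid.

m = -0.7604 or m = 5.2604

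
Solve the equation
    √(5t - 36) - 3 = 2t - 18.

Isolate the radical: √(5t - 36) = 2t - 15.
Square both sides: 5t - 36 = (2t - 15)².
Expand and rearrange: 4t² - 65t + 261 = 0.
Solving gives t = 9 or t = 7.25.
Check each candidate in the original equation:
  t = 9: √(9) = 3, while 2t - 15 = 3 — valid.
  t = 7.25: √(0.25) = 0.5, while 2t - 15 = -0.5 — extraneous.

t = 9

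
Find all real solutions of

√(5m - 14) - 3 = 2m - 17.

Isolate the radical: √(5m - 14) = 2m - 14.
Square both sides: 5m - 14 = (2m - 14)².
Expand and rearrange: 4m² - 61m + 210 = 0.
Solving gives m = 10 or m = 5.25.
Check each candidate in the original equation:
  m = 10: √(36) = 6, while 2m - 14 = 6 — valid.
  m = 5.25: √(12.25) = 3.5, while 2m - 14 = -3.5 — extraneous.

m = 10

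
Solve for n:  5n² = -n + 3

Rearrange to standard form: 5n² + n - 3 = 0.
Discriminant: (1)² − 4·5·(-3) = 61.
Quadratic formula: n = (-1 ± √61) / 10.
So n = -1/10 + √(61)/10 ≈ 0.681 or n = -√(61)/10 - 1/10 ≈ -0.881.

n = -0.881 or n = 0.681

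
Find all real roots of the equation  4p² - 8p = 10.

p = -0.8708 or p = 2.8708

Rearrange to standard form: 4p² - 8p - 10 = 0.
Discriminant: (-8)² − 4·4·(-10) = 224.
Quadratic formula: p = (8 ± √224) / 8.
So p = 1 + √(14)/2 ≈ 2.8708 or p = 1 - √(14)/2 ≈ -0.8708.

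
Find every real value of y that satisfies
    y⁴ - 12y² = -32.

Let u = y². The equation becomes u² - 12u + 32 = 0.
Factor: (u - 8)(u - 4) = 0, so u = 8 or u = 4.
y² = 8 gives y = ±2·√(2) ≈ ±2.8284.
y² = 4 gives y = ±2.

y = -2.8284 or y = -2 or y = 2 or y = 2.8284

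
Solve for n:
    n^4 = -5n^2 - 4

No real solutions.

Let u = n^2. The equation becomes u^2 + 5u + 4 = 0.
Factor: (u + 4)(u + 1) = 0, so u = -4 or u = -1.
n^2 = -4 < 0 has no real solution.
n^2 = -1 < 0 has no real solution.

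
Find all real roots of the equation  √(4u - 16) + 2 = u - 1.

Isolate the radical: √(4u - 16) = u - 3.
Square both sides: 4u - 16 = (u - 3)².
Expand and rearrange: u² - 10u + 25 = 0.
This gives the repeated root u = 5.
Check in the original equation:
  u = 5: √(4) = 2, while u - 3 = 2 — valid.

u = 5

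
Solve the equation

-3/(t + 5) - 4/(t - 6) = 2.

Multiply both sides by (t + 5)(t - 6):
-3(t - 6) - 4(t + 5) = 2(t + 5)(t - 6).
Expand and collect terms: 2t² + 5t - 58 = 0.
By the quadratic formula, t = (-5 ± √489) / 4, so t ≈ 4.2783 or t ≈ -6.7783.
Neither value makes a denominator zero (t ≠ -5, t ≠ 6), so both are valid.

t = -6.7783 or t = 4.2783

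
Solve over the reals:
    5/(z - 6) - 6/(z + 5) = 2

z = -7.5322 or z = 8.0322

Multiply both sides by (z - 6)(z + 5):
5(z + 5) - 6(z - 6) = 2(z - 6)(z + 5).
Expand and collect terms: 2z² - z - 121 = 0.
By the quadratic formula, z = (1 ± √969) / 4, so z ≈ 8.0322 or z ≈ -7.5322.
Neither value makes a denominator zero (z ≠ 6, z ≠ -5), so both are valid.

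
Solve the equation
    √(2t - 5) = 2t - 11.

t = 7

Square both sides: 2t - 5 = (2t - 11)².
Expand and rearrange: 4t² - 46t + 126 = 0.
Solving gives t = 7 or t = 4.5.
Check each candidate in the original equation:
  t = 7: √(9) = 3, while 2t - 11 = 3 — valid.
  t = 4.5: √(4) = 2, while 2t - 11 = -2 — extraneous.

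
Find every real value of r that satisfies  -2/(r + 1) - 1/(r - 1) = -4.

r = -0.5687 or r = 1.3187

Multiply both sides by (r + 1)(r - 1):
-2(r - 1) - (r + 1) = -4(r + 1)(r - 1).
Expand and collect terms: -4r^2 + 3r + 3 = 0.
By the quadratic formula, r = (-3 +/- sqrt(57)) / -8, so r ~= -0.5687 or r ~= 1.3187.
Neither value makes a denominator zero (r != -1, r != 1), so both are valid.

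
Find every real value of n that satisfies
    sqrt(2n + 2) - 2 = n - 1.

Isolate the radical: sqrt(2n + 2) = n + 1.
Square both sides: 2n + 2 = (n + 1)^2.
Expand and rearrange: n^2 - 1 = 0.
Solving gives n = 1 or n = -1.
Check each candidate in the original equation:
  n = 1: sqrt(4) = 2, while n + 1 = 2 — valid.
  n = -1: sqrt(0) = 0, while n + 1 = 0 — valid.

n = -1 or n = 1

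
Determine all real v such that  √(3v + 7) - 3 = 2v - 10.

v = 6

Isolate the radical: √(3v + 7) = 2v - 7.
Square both sides: 3v + 7 = (2v - 7)².
Expand and rearrange: 4v² - 31v + 42 = 0.
Solving gives v = 6 or v = 1.75.
Check each candidate in the original equation:
  v = 6: √(25) = 5, while 2v - 7 = 5 — valid.
  v = 1.75: √(12.25) = 3.5, while 2v - 7 = -3.5 — extraneous.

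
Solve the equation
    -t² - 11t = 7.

Rearrange to standard form: -t² - 11t - 7 = 0.
Discriminant: (-11)² − 4·(-1)·(-7) = 93.
Quadratic formula: t = (11 ± √93) / (-2).
So t = -11/2 - √(93)/2 ≈ -10.3218 or t = -11/2 + √(93)/2 ≈ -0.6782.

t = -10.3218 or t = -0.6782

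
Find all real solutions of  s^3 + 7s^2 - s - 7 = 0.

Possible rational roots are divisors of -7. Testing s = 1 gives 0, so (s - 1) is a factor.
Divide: s^3 + 7s^2 - s - 7 = (s - 1)(s^2 + 8s + 7).
Factor the quadratic: s = -1 or s = -7.

s = -7 or s = -1 or s = 1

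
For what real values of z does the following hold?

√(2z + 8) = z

z = 4

Square both sides: 2z + 8 = (z)².
Expand and rearrange: z² - 2z - 8 = 0.
Solving gives z = 4 or z = -2.
Check each candidate in the original equation:
  z = 4: √(16) = 4, while z = 4 — valid.
  z = -2: √(4) = 2, while z = -2 — extraneous.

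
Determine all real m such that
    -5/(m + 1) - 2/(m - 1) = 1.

m = -7.5311 or m = 0.5311

Multiply both sides by (m + 1)(m - 1):
-5(m - 1) - 2(m + 1) = (m + 1)(m - 1).
Expand and collect terms: m^2 + 7m - 4 = 0.
By the quadratic formula, m = (-7 +/- sqrt(65)) / 2, so m ~= 0.5311 or m ~= -7.5311.
Neither value makes a denominator zero (m != -1, m != 1), so both are valid.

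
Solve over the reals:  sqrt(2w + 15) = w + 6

Square both sides: 2w + 15 = (w + 6)^2.
Expand and rearrange: w^2 + 10w + 21 = 0.
Solving gives w = -3 or w = -7.
Check each candidate in the original equation:
  w = -3: sqrt(9) = 3, while w + 6 = 3 — valid.
  w = -7: sqrt(1) = 1, while w + 6 = -1 — extraneous.

w = -3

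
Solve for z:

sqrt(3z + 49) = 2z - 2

Square both sides: 3z + 49 = (2z - 2)^2.
Expand and rearrange: 4z^2 - 11z - 45 = 0.
Solving gives z = 5 or z = -2.25.
Check each candidate in the original equation:
  z = 5: sqrt(64) = 8, while 2z - 2 = 8 — valid.
  z = -2.25: sqrt(42.25) = 6.5, while 2z - 2 = -6.5 — extraneous.

z = 5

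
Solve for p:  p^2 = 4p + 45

Bring every term to one side: p^2 - 4p - 45 = 0.
Factor: (p - 9)(p + 5) = 0.
So p = 9 or p = -5.

p = -5 or p = 9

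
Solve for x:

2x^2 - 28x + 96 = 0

Factor: 2(x - 6)(x - 8) = 0.
So x = 6 or x = 8.

x = 6 or x = 8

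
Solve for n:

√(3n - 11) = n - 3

n = 4 or n = 5

Square both sides: 3n - 11 = (n - 3)².
Expand and rearrange: n² - 9n + 20 = 0.
Solving gives n = 5 or n = 4.
Check each candidate in the original equation:
  n = 5: √(4) = 2, while n - 3 = 2 — valid.
  n = 4: √(1) = 1, while n - 3 = 1 — valid.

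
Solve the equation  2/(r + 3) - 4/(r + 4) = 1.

r = -6.5616 or r = -2.4384

Multiply both sides by (r + 3)(r + 4):
2(r + 4) - 4(r + 3) = (r + 3)(r + 4).
Expand and collect terms: r^2 + 9r + 16 = 0.
By the quadratic formula, r = (-9 +/- sqrt(17)) / 2, so r ~= -2.4384 or r ~= -6.5616.
Neither value makes a denominator zero (r != -3, r != -4), so both are valid.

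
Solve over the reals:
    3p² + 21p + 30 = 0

Factor: 3(p + 5)(p + 2) = 0.
So p = -5 or p = -2.

p = -5 or p = -2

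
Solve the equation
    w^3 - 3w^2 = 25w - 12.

Rearrange: w^3 - 3w^2 - 25w + 12 = 0.
Possible rational roots are divisors of 12. Testing w = -4 gives 0, so (w + 4) is a factor.
Divide: w^3 - 3w^2 - 25w + 12 = (w + 4)(w^2 - 7w + 3).
Apply the quadratic formula to w^2 - 7w + 3 = 0: w = (7 +/- sqrt(37))/2, i.e. w ~= 6.5414 or w ~= 0.4586.

w = -4 or w = 0.4586 or w = 6.5414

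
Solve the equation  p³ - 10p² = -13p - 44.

Rearrange: p³ - 10p² + 13p + 44 = 0.
Possible rational roots are divisors of 44. Testing p = 4 gives 0, so (p - 4) is a factor.
Divide: p³ - 10p² + 13p + 44 = (p - 4)(p² - 6p - 11).
Apply the quadratic formula to p² - 6p - 11 = 0: p = (6 ± √80)/2, i.e. p ≈ 7.4721 or p ≈ -1.4721.

p = -1.4721 or p = 4 or p = 7.4721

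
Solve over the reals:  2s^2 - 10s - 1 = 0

Discriminant: (-10)^2 - 4*2*(-1) = 108.
Quadratic formula: s = (10 +/- sqrt(108)) / 4.
So s = 5/2 + 3*sqrt(3)/2 ~= 5.0981 or s = 5/2 - 3*sqrt(3)/2 ~= -0.0981.

s = -0.0981 or s = 5.0981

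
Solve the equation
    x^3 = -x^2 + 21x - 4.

Rearrange: x^3 + x^2 - 21x + 4 = 0.
Possible rational roots are divisors of 4. Testing x = 4 gives 0, so (x - 4) is a factor.
Divide: x^3 + x^2 - 21x + 4 = (x - 4)(x^2 + 5x - 1).
Apply the quadratic formula to x^2 + 5x - 1 = 0: x = (-5 +/- sqrt(29))/2, i.e. x ~= 0.1926 or x ~= -5.1926.

x = -5.1926 or x = 0.1926 or x = 4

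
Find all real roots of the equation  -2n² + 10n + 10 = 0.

Discriminant: (10)² − 4·(-2)·10 = 180.
Quadratic formula: n = (-10 ± √180) / (-4).
So n = 5/2 - 3·√(5)/2 ≈ -0.8541 or n = 5/2 + 3·√(5)/2 ≈ 5.8541.

n = -0.8541 or n = 5.8541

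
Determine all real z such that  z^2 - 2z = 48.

Bring every term to one side: z^2 - 2z - 48 = 0.
Factor: (z - 8)(z + 6) = 0.
So z = 8 or z = -6.

z = -6 or z = 8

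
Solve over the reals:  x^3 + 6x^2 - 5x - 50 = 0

x = -5 or x = -3.7016 or x = 2.7016

Possible rational roots are divisors of -50. Testing x = -5 gives 0, so (x + 5) is a factor.
Divide: x^3 + 6x^2 - 5x - 50 = (x + 5)(x^2 + x - 10).
Apply the quadratic formula to x^2 + x - 10 = 0: x = (-1 +/- sqrt(41))/2, i.e. x ~= 2.7016 or x ~= -3.7016.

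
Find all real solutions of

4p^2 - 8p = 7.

Rearrange to standard form: 4p^2 - 8p - 7 = 0.
Discriminant: (-8)^2 - 4*4*(-7) = 176.
Quadratic formula: p = (8 +/- sqrt(176)) / 8.
So p = 1 + sqrt(11)/2 ~= 2.6583 or p = 1 - sqrt(11)/2 ~= -0.6583.

p = -0.6583 or p = 2.6583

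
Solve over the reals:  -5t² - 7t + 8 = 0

Discriminant: (-7)² − 4·(-5)·8 = 209.
Quadratic formula: t = (7 ± √209) / (-10).
So t = -√(209)/10 - 7/10 ≈ -2.1457 or t = -7/10 + √(209)/10 ≈ 0.7457.

t = -2.1457 or t = 0.7457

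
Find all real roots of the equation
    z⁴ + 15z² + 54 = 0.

Let u = z². The equation becomes u² + 15u + 54 = 0.
Factor: (u + 9)(u + 6) = 0, so u = -9 or u = -6.
z² = -9 < 0 has no real solution.
z² = -6 < 0 has no real solution.

No real solutions.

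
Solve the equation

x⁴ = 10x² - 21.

x = -2.6458 or x = -1.7321 or x = 1.7321 or x = 2.6458

Let u = x². The equation becomes u² - 10u + 21 = 0.
Factor: (u - 7)(u - 3) = 0, so u = 7 or u = 3.
x² = 7 gives x = ±√(7) ≈ ±2.6458.
x² = 3 gives x = ±√(3) ≈ ±1.7321.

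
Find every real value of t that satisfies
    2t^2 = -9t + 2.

t = -4.7122 or t = 0.2122

Rearrange to standard form: 2t^2 + 9t - 2 = 0.
Discriminant: (9)^2 - 4*2*(-2) = 97.
Quadratic formula: t = (-9 +/- sqrt(97)) / 4.
So t = -9/4 + sqrt(97)/4 ~= 0.2122 or t = -sqrt(97)/4 - 9/4 ~= -4.7122.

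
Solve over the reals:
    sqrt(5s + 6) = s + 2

Square both sides: 5s + 6 = (s + 2)^2.
Expand and rearrange: s^2 - s - 2 = 0.
Solving gives s = 2 or s = -1.
Check each candidate in the original equation:
  s = 2: sqrt(16) = 4, while s + 2 = 4 — valid.
  s = -1: sqrt(1) = 1, while s + 2 = 1 — valid.

s = -1 or s = 2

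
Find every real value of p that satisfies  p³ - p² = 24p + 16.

p = -4 or p = -0.7016 or p = 5.7016

Rearrange: p³ - p² - 24p - 16 = 0.
Possible rational roots are divisors of -16. Testing p = -4 gives 0, so (p + 4) is a factor.
Divide: p³ - p² - 24p - 16 = (p + 4)(p² - 5p - 4).
Apply the quadratic formula to p² - 5p - 4 = 0: p = (5 ± √41)/2, i.e. p ≈ 5.7016 or p ≈ -0.7016.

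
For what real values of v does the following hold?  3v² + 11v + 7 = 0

v = -2.8471 or v = -0.8195

Discriminant: (11)² − 4·3·7 = 37.
Quadratic formula: v = (-11 ± √37) / 6.
So v = -11/6 + √(37)/6 ≈ -0.8195 or v = -11/6 - √(37)/6 ≈ -2.8471.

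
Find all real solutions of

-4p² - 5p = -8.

Rearrange to standard form: -4p² - 5p + 8 = 0.
Discriminant: (-5)² − 4·(-4)·8 = 153.
Quadratic formula: p = (5 ± √153) / (-8).
So p = -3·√(17)/8 - 5/8 ≈ -2.1712 or p = -5/8 + 3·√(17)/8 ≈ 0.9212.

p = -2.1712 or p = 0.9212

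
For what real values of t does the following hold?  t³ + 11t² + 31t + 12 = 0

t = -6.5414 or t = -4 or t = -0.4586

Possible rational roots are divisors of 12. Testing t = -4 gives 0, so (t + 4) is a factor.
Divide: t³ + 11t² + 31t + 12 = (t + 4)(t² + 7t + 3).
Apply the quadratic formula to t² + 7t + 3 = 0: t = (-7 ± √37)/2, i.e. t ≈ -0.4586 or t ≈ -6.5414.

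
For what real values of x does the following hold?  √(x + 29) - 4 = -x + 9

x = 7

Isolate the radical: √(x + 29) = -x + 13.
Square both sides: x + 29 = (-x + 13)².
Expand and rearrange: x² - 27x + 140 = 0.
Solving gives x = 20 or x = 7.
Check each candidate in the original equation:
  x = 20: √(49) = 7, while -x + 13 = -7 — extraneous.
  x = 7: √(36) = 6, while -x + 13 = 6 — valid.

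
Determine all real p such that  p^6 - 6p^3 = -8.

Let u = p^3. The equation becomes u^2 - 6u + 8 = 0.
Factor: (u - 2)(u - 4) = 0, so u = 2 or u = 4.
p^3 = 2 gives p = (2)^(1/3) ~= 1.2599.
p^3 = 4 gives p = (4)^(1/3) ~= 1.5874.

p = 1.2599 or p = 1.5874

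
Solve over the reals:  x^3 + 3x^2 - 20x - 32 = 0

Possible rational roots are divisors of -32. Testing x = 4 gives 0, so (x - 4) is a factor.
Divide: x^3 + 3x^2 - 20x - 32 = (x - 4)(x^2 + 7x + 8).
Apply the quadratic formula to x^2 + 7x + 8 = 0: x = (-7 +/- sqrt(17))/2, i.e. x ~= -1.4384 or x ~= -5.5616.

x = -5.5616 or x = -1.4384 or x = 4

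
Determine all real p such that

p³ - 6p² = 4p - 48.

Rearrange: p³ - 6p² - 4p + 48 = 0.
Possible rational roots are divisors of 48. Testing p = 4 gives 0, so (p - 4) is a factor.
Divide: p³ - 6p² - 4p + 48 = (p - 4)(p² - 2p - 12).
Apply the quadratic formula to p² - 2p - 12 = 0: p = (2 ± √52)/2, i.e. p ≈ 4.6056 or p ≈ -2.6056.

p = -2.6056 or p = 4 or p = 4.6056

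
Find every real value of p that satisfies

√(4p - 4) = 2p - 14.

p = 10

Square both sides: 4p - 4 = (2p - 14)².
Expand and rearrange: 4p² - 60p + 200 = 0.
Solving gives p = 10 or p = 5.
Check each candidate in the original equation:
  p = 10: √(36) = 6, while 2p - 14 = 6 — valid.
  p = 5: √(16) = 4, while 2p - 14 = -4 — extraneous.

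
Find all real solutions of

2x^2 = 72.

x = -6 or x = 6

Bring every term to one side: 2x^2 - 72 = 0.
Factor: 2(x + 6)(x - 6) = 0.
So x = -6 or x = 6.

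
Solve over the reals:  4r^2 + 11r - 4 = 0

r = -3.0752 or r = 0.3252

Discriminant: (11)^2 - 4*4*(-4) = 185.
Quadratic formula: r = (-11 +/- sqrt(185)) / 8.
So r = -11/8 + sqrt(185)/8 ~= 0.3252 or r = -sqrt(185)/8 - 11/8 ~= -3.0752.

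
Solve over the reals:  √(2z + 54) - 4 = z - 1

Isolate the radical: √(2z + 54) = z + 3.
Square both sides: 2z + 54 = (z + 3)².
Expand and rearrange: z² + 4z - 45 = 0.
Solving gives z = 5 or z = -9.
Check each candidate in the original equation:
  z = 5: √(64) = 8, while z + 3 = 8 — valid.
  z = -9: √(36) = 6, while z + 3 = -6 — extraneous.

z = 5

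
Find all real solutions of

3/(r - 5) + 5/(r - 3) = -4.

r = 1.4189 or r = 4.5811

Multiply both sides by (r - 5)(r - 3):
3(r - 3) + 5(r - 5) = -4(r - 5)(r - 3).
Expand and collect terms: -4r² + 24r - 26 = 0.
By the quadratic formula, r = (-24 ± √160) / -8, so r ≈ 1.4189 or r ≈ 4.5811.
Neither value makes a denominator zero (r ≠ 5, r ≠ 3), so both are valid.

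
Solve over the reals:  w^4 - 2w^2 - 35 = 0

Let u = w^2. The equation becomes u^2 - 2u - 35 = 0.
Factor: (u - 7)(u + 5) = 0, so u = 7 or u = -5.
w^2 = 7 gives w = +/-sqrt(7) ~= +/-2.6458.
w^2 = -5 < 0 has no real solution.

w = -2.6458 or w = 2.6458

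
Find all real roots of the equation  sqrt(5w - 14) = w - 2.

Square both sides: 5w - 14 = (w - 2)^2.
Expand and rearrange: w^2 - 9w + 18 = 0.
Solving gives w = 6 or w = 3.
Check each candidate in the original equation:
  w = 6: sqrt(16) = 4, while w - 2 = 4 — valid.
  w = 3: sqrt(1) = 1, while w - 2 = 1 — valid.

w = 3 or w = 6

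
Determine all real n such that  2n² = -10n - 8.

n = -4 or n = -1

Bring every term to one side: 2n² + 10n + 8 = 0.
Factor: 2(n + 4)(n + 1) = 0.
So n = -4 or n = -1.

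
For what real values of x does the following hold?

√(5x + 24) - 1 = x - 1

Isolate the radical: √(5x + 24) = x.
Square both sides: 5x + 24 = (x)².
Expand and rearrange: x² - 5x - 24 = 0.
Solving gives x = 8 or x = -3.
Check each candidate in the original equation:
  x = 8: √(64) = 8, while x = 8 — valid.
  x = -3: √(9) = 3, while x = -3 — extraneous.

x = 8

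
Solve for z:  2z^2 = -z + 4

z = -1.6861 or z = 1.1861

Rearrange to standard form: 2z^2 + z - 4 = 0.
Discriminant: (1)^2 - 4*2*(-4) = 33.
Quadratic formula: z = (-1 +/- sqrt(33)) / 4.
So z = -1/4 + sqrt(33)/4 ~= 1.1861 or z = -sqrt(33)/4 - 1/4 ~= -1.6861.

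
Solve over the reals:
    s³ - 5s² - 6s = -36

s = -2.6056 or s = 3 or s = 4.6056

Rearrange: s³ - 5s² - 6s + 36 = 0.
Possible rational roots are divisors of 36. Testing s = 3 gives 0, so (s - 3) is a factor.
Divide: s³ - 5s² - 6s + 36 = (s - 3)(s² - 2s - 12).
Apply the quadratic formula to s² - 2s - 12 = 0: s = (2 ± √52)/2, i.e. s ≈ 4.6056 or s ≈ -2.6056.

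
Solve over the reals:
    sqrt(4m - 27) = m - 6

m = 7 or m = 9

Square both sides: 4m - 27 = (m - 6)^2.
Expand and rearrange: m^2 - 16m + 63 = 0.
Solving gives m = 9 or m = 7.
Check each candidate in the original equation:
  m = 9: sqrt(9) = 3, while m - 6 = 3 — valid.
  m = 7: sqrt(1) = 1, while m - 6 = 1 — valid.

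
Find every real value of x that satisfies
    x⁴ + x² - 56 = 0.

x = -2.6458 or x = 2.6458

Let u = x². The equation becomes u² + u - 56 = 0.
Factor: (u + 8)(u - 7) = 0, so u = -8 or u = 7.
x² = -8 < 0 has no real solution.
x² = 7 gives x = ±√(7) ≈ ±2.6458.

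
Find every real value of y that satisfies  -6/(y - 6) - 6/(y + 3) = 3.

Multiply both sides by (y - 6)(y + 3):
-6(y + 3) - 6(y - 6) = 3(y - 6)(y + 3).
Expand and collect terms: 3y² + 3y - 72 = 0.
By the quadratic formula, y = (-3 ± √873) / 6, so y ≈ 4.4244 or y ≈ -5.4244.
Neither value makes a denominator zero (y ≠ 6, y ≠ -3), so both are valid.

y = -5.4244 or y = 4.4244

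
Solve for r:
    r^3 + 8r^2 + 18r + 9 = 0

Possible rational roots are divisors of 9. Testing r = -3 gives 0, so (r + 3) is a factor.
Divide: r^3 + 8r^2 + 18r + 9 = (r + 3)(r^2 + 5r + 3).
Apply the quadratic formula to r^2 + 5r + 3 = 0: r = (-5 +/- sqrt(13))/2, i.e. r ~= -0.6972 or r ~= -4.3028.

r = -4.3028 or r = -3 or r = -0.6972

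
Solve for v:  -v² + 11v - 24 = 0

v = 3 or v = 8

Factor: -1(v - 8)(v - 3) = 0.
So v = 8 or v = 3.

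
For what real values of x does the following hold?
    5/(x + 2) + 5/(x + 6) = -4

Multiply both sides by (x + 2)(x + 6):
5(x + 6) + 5(x + 2) = -4(x + 2)(x + 6).
Expand and collect terms: -4x² - 42x - 88 = 0.
By the quadratic formula, x = (42 ± √356) / -8, so x ≈ -7.6085 or x ≈ -2.8915.
Neither value makes a denominator zero (x ≠ -2, x ≠ -6), so both are valid.

x = -7.6085 or x = -2.8915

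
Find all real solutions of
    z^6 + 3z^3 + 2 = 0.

Let u = z^3. The equation becomes u^2 + 3u + 2 = 0.
Factor: (u + 2)(u + 1) = 0, so u = -2 or u = -1.
z^3 = -2 gives z = -(2)^(1/3) ~= -1.2599.
z^3 = -1 gives z = -1.

z = -1.2599 or z = -1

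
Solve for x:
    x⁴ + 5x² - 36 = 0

x = -2 or x = 2

Let u = x². The equation becomes u² + 5u - 36 = 0.
Factor: (u - 4)(u + 9) = 0, so u = 4 or u = -9.
x² = 4 gives x = ±2.
x² = -9 < 0 has no real solution.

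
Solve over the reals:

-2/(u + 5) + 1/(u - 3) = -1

u = -2.5616 or u = 1.5616

Multiply both sides by (u + 5)(u - 3):
-2(u - 3) + (u + 5) = -(u + 5)(u - 3).
Expand and collect terms: -u² - u + 4 = 0.
By the quadratic formula, u = (1 ± √17) / -2, so u ≈ -2.5616 or u ≈ 1.5616.
Neither value makes a denominator zero (u ≠ -5, u ≠ 3), so both are valid.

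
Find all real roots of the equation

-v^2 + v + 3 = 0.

v = -1.3028 or v = 2.3028

Discriminant: (1)^2 - 4*(-1)*3 = 13.
Quadratic formula: v = (-1 +/- sqrt(13)) / (-2).
So v = 1/2 - sqrt(13)/2 ~= -1.3028 or v = 1/2 + sqrt(13)/2 ~= 2.3028.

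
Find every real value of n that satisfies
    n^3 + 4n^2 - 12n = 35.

n = -5 or n = -2.1926 or n = 3.1926

Rearrange: n^3 + 4n^2 - 12n - 35 = 0.
Possible rational roots are divisors of -35. Testing n = -5 gives 0, so (n + 5) is a factor.
Divide: n^3 + 4n^2 - 12n - 35 = (n + 5)(n^2 - n - 7).
Apply the quadratic formula to n^2 - n - 7 = 0: n = (1 +/- sqrt(29))/2, i.e. n ~= 3.1926 or n ~= -2.1926.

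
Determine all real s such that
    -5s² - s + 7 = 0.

s = -1.2874 or s = 1.0874

Discriminant: (-1)² − 4·(-5)·7 = 141.
Quadratic formula: s = (1 ± √141) / (-10).
So s = -√(141)/10 - 1/10 ≈ -1.2874 or s = -1/10 + √(141)/10 ≈ 1.0874.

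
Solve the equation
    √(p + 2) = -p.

Square both sides: p + 2 = (-p)².
Expand and rearrange: p² - p - 2 = 0.
Solving gives p = 2 or p = -1.
Check each candidate in the original equation:
  p = 2: √(4) = 2, while -p = -2 — extraneous.
  p = -1: √(1) = 1, while -p = 1 — valid.

p = -1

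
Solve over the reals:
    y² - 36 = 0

Factor: (y - 6)(y + 6) = 0.
So y = 6 or y = -6.

y = -6 or y = 6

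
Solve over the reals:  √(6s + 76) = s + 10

s = -2

Square both sides: 6s + 76 = (s + 10)².
Expand and rearrange: s² + 14s + 24 = 0.
Solving gives s = -2 or s = -12.
Check each candidate in the original equation:
  s = -2: √(64) = 8, while s + 10 = 8 — valid.
  s = -12: √(4) = 2, while s + 10 = -2 — extraneous.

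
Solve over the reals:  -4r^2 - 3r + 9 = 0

Discriminant: (-3)^2 - 4*(-4)*9 = 153.
Quadratic formula: r = (3 +/- sqrt(153)) / (-8).
So r = -3*sqrt(17)/8 - 3/8 ~= -1.9212 or r = -3/8 + 3*sqrt(17)/8 ~= 1.1712.

r = -1.9212 or r = 1.1712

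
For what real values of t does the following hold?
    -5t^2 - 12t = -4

Rearrange to standard form: -5t^2 - 12t + 4 = 0.
Discriminant: (-12)^2 - 4*(-5)*4 = 224.
Quadratic formula: t = (12 +/- sqrt(224)) / (-10).
So t = -2*sqrt(14)/5 - 6/5 ~= -2.6967 or t = -6/5 + 2*sqrt(14)/5 ~= 0.2967.

t = -2.6967 or t = 0.2967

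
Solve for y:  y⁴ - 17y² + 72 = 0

y = -3 or y = -2.8284 or y = 2.8284 or y = 3

Let u = y². The equation becomes u² - 17u + 72 = 0.
Factor: (u - 9)(u - 8) = 0, so u = 9 or u = 8.
y² = 9 gives y = ±3.
y² = 8 gives y = ±2·√(2) ≈ ±2.8284.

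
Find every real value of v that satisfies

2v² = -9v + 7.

Rearrange to standard form: 2v² + 9v - 7 = 0.
Discriminant: (9)² − 4·2·(-7) = 137.
Quadratic formula: v = (-9 ± √137) / 4.
So v = -9/4 + √(137)/4 ≈ 0.6762 or v = -√(137)/4 - 9/4 ≈ -5.1762.

v = -5.1762 or v = 0.6762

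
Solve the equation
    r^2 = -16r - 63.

r = -9 or r = -7

Bring every term to one side: r^2 + 16r + 63 = 0.
Factor: (r + 7)(r + 9) = 0.
So r = -7 or r = -9.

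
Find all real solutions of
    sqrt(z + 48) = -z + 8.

z = 1

Square both sides: z + 48 = (-z + 8)^2.
Expand and rearrange: z^2 - 17z + 16 = 0.
Solving gives z = 16 or z = 1.
Check each candidate in the original equation:
  z = 16: sqrt(64) = 8, while -z + 8 = -8 — extraneous.
  z = 1: sqrt(49) = 7, while -z + 8 = 7 — valid.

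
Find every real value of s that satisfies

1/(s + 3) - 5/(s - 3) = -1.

Multiply both sides by (s + 3)(s - 3):
(s - 3) - 5(s + 3) = -(s + 3)(s - 3).
Expand and collect terms: -s^2 + 4s + 27 = 0.
By the quadratic formula, s = (-4 +/- sqrt(124)) / -2, so s ~= -3.5678 or s ~= 7.5678.
Neither value makes a denominator zero (s != -3, s != 3), so both are valid.

s = -3.5678 or s = 7.5678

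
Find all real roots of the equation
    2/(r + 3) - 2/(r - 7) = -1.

r = -4.7082 or r = 8.7082

Multiply both sides by (r + 3)(r - 7):
2(r - 7) - 2(r + 3) = -(r + 3)(r - 7).
Expand and collect terms: -r^2 + 4r + 41 = 0.
By the quadratic formula, r = (-4 +/- sqrt(180)) / -2, so r ~= -4.7082 or r ~= 8.7082.
Neither value makes a denominator zero (r != -3, r != 7), so both are valid.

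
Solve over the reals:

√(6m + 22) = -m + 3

m = -1

Square both sides: 6m + 22 = (-m + 3)².
Expand and rearrange: m² - 12m - 13 = 0.
Solving gives m = 13 or m = -1.
Check each candidate in the original equation:
  m = 13: √(100) = 10, while -m + 3 = -10 — extraneous.
  m = -1: √(16) = 4, while -m + 3 = 4 — valid.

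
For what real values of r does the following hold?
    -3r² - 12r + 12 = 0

r = -4.8284 or r = 0.8284

Discriminant: (-12)² − 4·(-3)·12 = 288.
Quadratic formula: r = (12 ± √288) / (-6).
So r = -2·√(2) - 2 ≈ -4.8284 or r = -2 + 2·√(2) ≈ 0.8284.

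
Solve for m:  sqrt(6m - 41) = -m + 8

Square both sides: 6m - 41 = (-m + 8)^2.
Expand and rearrange: m^2 - 22m + 105 = 0.
Solving gives m = 15 or m = 7.
Check each candidate in the original equation:
  m = 15: sqrt(49) = 7, while -m + 8 = -7 — extraneous.
  m = 7: sqrt(1) = 1, while -m + 8 = 1 — valid.

m = 7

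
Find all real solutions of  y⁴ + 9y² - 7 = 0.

Let u = y². The equation becomes u² + 9u - 7 = 0.
By the quadratic formula, u = -9/2 + √(109)/2 or u = -√(109)/2 - 9/2.
y² = -9/2 + √(109)/2 gives y = ±√(-9/2 + √(109)/2) ≈ ±0.8486.
y² = -√(109)/2 - 9/2 < 0 has no real solution.

y = -0.8486 or y = 0.8486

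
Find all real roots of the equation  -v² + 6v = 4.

Rearrange to standard form: -v² + 6v - 4 = 0.
Discriminant: (6)² − 4·(-1)·(-4) = 20.
Quadratic formula: v = (-6 ± √20) / (-2).
So v = 3 - √(5) ≈ 0.7639 or v = √(5) + 3 ≈ 5.2361.

v = 0.7639 or v = 5.2361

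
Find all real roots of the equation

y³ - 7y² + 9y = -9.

y = -0.6458 or y = 3 or y = 4.6458

Rearrange: y³ - 7y² + 9y + 9 = 0.
Possible rational roots are divisors of 9. Testing y = 3 gives 0, so (y - 3) is a factor.
Divide: y³ - 7y² + 9y + 9 = (y - 3)(y² - 4y - 3).
Apply the quadratic formula to y² - 4y - 3 = 0: y = (4 ± √28)/2, i.e. y ≈ 4.6458 or y ≈ -0.6458.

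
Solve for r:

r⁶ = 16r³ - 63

r = 1.9129 or r = 2.0801

Let u = r³. The equation becomes u² - 16u + 63 = 0.
Factor: (u - 9)(u - 7) = 0, so u = 9 or u = 7.
r³ = 9 gives r = ∛(9) ≈ 2.0801.
r³ = 7 gives r = ∛(7) ≈ 1.9129.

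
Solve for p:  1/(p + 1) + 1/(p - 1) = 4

p = -0.7808 or p = 1.2808

Multiply both sides by (p + 1)(p - 1):
(p - 1) + (p + 1) = 4(p + 1)(p - 1).
Expand and collect terms: 4p^2 - 2p - 4 = 0.
By the quadratic formula, p = (2 +/- sqrt(68)) / 8, so p ~= 1.2808 or p ~= -0.7808.
Neither value makes a denominator zero (p != -1, p != 1), so both are valid.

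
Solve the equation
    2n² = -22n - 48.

Bring every term to one side: 2n² + 22n + 48 = 0.
Factor: 2(n + 8)(n + 3) = 0.
So n = -8 or n = -3.

n = -8 or n = -3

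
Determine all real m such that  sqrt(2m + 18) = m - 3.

m = 9

Square both sides: 2m + 18 = (m - 3)^2.
Expand and rearrange: m^2 - 8m - 9 = 0.
Solving gives m = 9 or m = -1.
Check each candidate in the original equation:
  m = 9: sqrt(36) = 6, while m - 3 = 6 — valid.
  m = -1: sqrt(16) = 4, while m - 3 = -4 — extraneous.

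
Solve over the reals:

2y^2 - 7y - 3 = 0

y = -0.386 or y = 3.886

Discriminant: (-7)^2 - 4*2*(-3) = 73.
Quadratic formula: y = (7 +/- sqrt(73)) / 4.
So y = 7/4 + sqrt(73)/4 ~= 3.886 or y = 7/4 - sqrt(73)/4 ~= -0.386.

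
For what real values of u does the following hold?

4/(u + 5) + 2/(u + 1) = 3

u = -3.9149 or u = -0.0851

Multiply both sides by (u + 5)(u + 1):
4(u + 1) + 2(u + 5) = 3(u + 5)(u + 1).
Expand and collect terms: 3u^2 + 12u + 1 = 0.
By the quadratic formula, u = (-12 +/- sqrt(132)) / 6, so u ~= -0.0851 or u ~= -3.9149.
Neither value makes a denominator zero (u != -5, u != -1), so both are valid.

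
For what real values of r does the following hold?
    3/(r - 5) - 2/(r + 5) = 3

r = -5.6092 or r = 5.9426

Multiply both sides by (r - 5)(r + 5):
3(r + 5) - 2(r - 5) = 3(r - 5)(r + 5).
Expand and collect terms: 3r² - r - 100 = 0.
By the quadratic formula, r = (1 ± √1201) / 6, so r ≈ 5.9426 or r ≈ -5.6092.
Neither value makes a denominator zero (r ≠ 5, r ≠ -5), so both are valid.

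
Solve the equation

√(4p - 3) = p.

Square both sides: 4p - 3 = (p)².
Expand and rearrange: p² - 4p + 3 = 0.
Solving gives p = 3 or p = 1.
Check each candidate in the original equation:
  p = 3: √(9) = 3, while p = 3 — valid.
  p = 1: √(1) = 1, while p = 1 — valid.

p = 1 or p = 3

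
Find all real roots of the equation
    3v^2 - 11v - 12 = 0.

Discriminant: (-11)^2 - 4*3*(-12) = 265.
Quadratic formula: v = (11 +/- sqrt(265)) / 6.
So v = 11/6 + sqrt(265)/6 ~= 4.5465 or v = 11/6 - sqrt(265)/6 ~= -0.8798.

v = -0.8798 or v = 4.5465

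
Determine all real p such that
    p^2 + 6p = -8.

Bring every term to one side: p^2 + 6p + 8 = 0.
Factor: (p + 2)(p + 4) = 0.
So p = -2 or p = -4.

p = -4 or p = -2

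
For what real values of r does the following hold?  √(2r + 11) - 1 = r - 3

r = 7

Isolate the radical: √(2r + 11) = r - 2.
Square both sides: 2r + 11 = (r - 2)².
Expand and rearrange: r² - 6r - 7 = 0.
Solving gives r = 7 or r = -1.
Check each candidate in the original equation:
  r = 7: √(25) = 5, while r - 2 = 5 — valid.
  r = -1: √(9) = 3, while r - 2 = -3 — extraneous.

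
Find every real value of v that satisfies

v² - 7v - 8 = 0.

v = -1 or v = 8

Factor: (v + 1)(v - 8) = 0.
So v = -1 or v = 8.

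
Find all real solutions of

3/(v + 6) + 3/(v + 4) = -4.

Multiply both sides by (v + 6)(v + 4):
3(v + 4) + 3(v + 6) = -4(v + 6)(v + 4).
Expand and collect terms: -4v² - 46v - 126 = 0.
Factor or apply the quadratic formula: v = -7 or v = -4.5.
Neither value makes a denominator zero (v ≠ -6, v ≠ -4), so both are valid.

v = -7 or v = -4.5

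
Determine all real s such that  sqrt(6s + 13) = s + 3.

s = -2 or s = 2

Square both sides: 6s + 13 = (s + 3)^2.
Expand and rearrange: s^2 - 4 = 0.
Solving gives s = 2 or s = -2.
Check each candidate in the original equation:
  s = 2: sqrt(25) = 5, while s + 3 = 5 — valid.
  s = -2: sqrt(1) = 1, while s + 3 = 1 — valid.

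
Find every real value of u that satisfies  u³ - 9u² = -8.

Rearrange: u³ - 9u² + 8 = 0.
Possible rational roots are divisors of 8. Testing u = 1 gives 0, so (u - 1) is a factor.
Divide: u³ - 9u² + 8 = (u - 1)(u² - 8u - 8).
Apply the quadratic formula to u² - 8u - 8 = 0: u = (8 ± √96)/2, i.e. u ≈ 8.899 or u ≈ -0.899.

u = -0.899 or u = 1 or u = 8.899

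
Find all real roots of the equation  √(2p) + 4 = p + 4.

p = 0 or p = 2

Isolate the radical: √(2p) = p.
Square both sides: 2p = (p)².
Expand and rearrange: p² - 2p = 0.
Solving gives p = 2 or p = 0.
Check each candidate in the original equation:
  p = 2: √(4) = 2, while p = 2 — valid.
  p = 0: √(0) = 0, while p = 0 — valid.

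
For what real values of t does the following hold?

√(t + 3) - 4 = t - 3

t = 1

Isolate the radical: √(t + 3) = t + 1.
Square both sides: t + 3 = (t + 1)².
Expand and rearrange: t² + t - 2 = 0.
Solving gives t = 1 or t = -2.
Check each candidate in the original equation:
  t = 1: √(4) = 2, while t + 1 = 2 — valid.
  t = -2: √(1) = 1, while t + 1 = -1 — extraneous.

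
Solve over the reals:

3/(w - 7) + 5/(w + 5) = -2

Multiply both sides by (w - 7)(w + 5):
3(w + 5) + 5(w - 7) = -2(w - 7)(w + 5).
Expand and collect terms: -2w^2 - 4w + 90 = 0.
By the quadratic formula, w = (4 +/- sqrt(736)) / -4, so w ~= -7.7823 or w ~= 5.7823.
Neither value makes a denominator zero (w != 7, w != -5), so both are valid.

w = -7.7823 or w = 5.7823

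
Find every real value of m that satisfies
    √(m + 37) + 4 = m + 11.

m = -1

Isolate the radical: √(m + 37) = m + 7.
Square both sides: m + 37 = (m + 7)².
Expand and rearrange: m² + 13m + 12 = 0.
Solving gives m = -1 or m = -12.
Check each candidate in the original equation:
  m = -1: √(36) = 6, while m + 7 = 6 — valid.
  m = -12: √(25) = 5, while m + 7 = -5 — extraneous.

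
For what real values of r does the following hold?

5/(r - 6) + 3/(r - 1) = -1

Multiply both sides by (r - 6)(r - 1):
5(r - 1) + 3(r - 6) = -(r - 6)(r - 1).
Expand and collect terms: -r² - r + 17 = 0.
By the quadratic formula, r = (1 ± √69) / -2, so r ≈ -4.6533 or r ≈ 3.6533.
Neither value makes a denominator zero (r ≠ 6, r ≠ 1), so both are valid.

r = -4.6533 or r = 3.6533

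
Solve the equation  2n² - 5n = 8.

n = -1.1085 or n = 3.6085

Rearrange to standard form: 2n² - 5n - 8 = 0.
Discriminant: (-5)² − 4·2·(-8) = 89.
Quadratic formula: n = (5 ± √89) / 4.
So n = 5/4 + √(89)/4 ≈ 3.6085 or n = 5/4 - √(89)/4 ≈ -1.1085.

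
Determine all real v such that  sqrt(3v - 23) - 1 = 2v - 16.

Isolate the radical: sqrt(3v - 23) = 2v - 15.
Square both sides: 3v - 23 = (2v - 15)^2.
Expand and rearrange: 4v^2 - 63v + 248 = 0.
Solving gives v = 8 or v = 7.75.
Check each candidate in the original equation:
  v = 8: sqrt(1) = 1, while 2v - 15 = 1 — valid.
  v = 7.75: sqrt(0.25) = 0.5, while 2v - 15 = 0.5 — valid.

v = 7.75 or v = 8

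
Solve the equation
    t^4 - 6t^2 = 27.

t = -3 or t = 3

Let u = t^2. The equation becomes u^2 - 6u - 27 = 0.
Factor: (u + 3)(u - 9) = 0, so u = -3 or u = 9.
t^2 = -3 < 0 has no real solution.
t^2 = 9 gives t = +/-3.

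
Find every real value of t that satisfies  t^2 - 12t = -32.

Bring every term to one side: t^2 - 12t + 32 = 0.
Factor: (t - 8)(t - 4) = 0.
So t = 8 or t = 4.

t = 4 or t = 8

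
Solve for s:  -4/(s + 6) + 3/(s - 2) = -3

Multiply both sides by (s + 6)(s - 2):
-4(s - 2) + 3(s + 6) = -3(s + 6)(s - 2).
Expand and collect terms: -3s² - 11s + 10 = 0.
By the quadratic formula, s = (11 ± √241) / -6, so s ≈ -4.4207 or s ≈ 0.754.
Neither value makes a denominator zero (s ≠ -6, s ≠ 2), so both are valid.

s = -4.4207 or s = 0.754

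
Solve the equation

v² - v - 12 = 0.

v = -3 or v = 4

Factor: (v - 4)(v + 3) = 0.
So v = 4 or v = -3.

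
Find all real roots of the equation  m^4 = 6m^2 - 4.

Let u = m^2. The equation becomes u^2 - 6u + 4 = 0.
By the quadratic formula, u = sqrt(5) + 3 or u = 3 - sqrt(5).
m^2 = sqrt(5) + 3 gives m = +/-sqrt(sqrt(5) + 3) ~= +/-2.2882.
m^2 = 3 - sqrt(5) gives m = +/-sqrt(3 - sqrt(5)) ~= +/-0.874.

m = -2.2882 or m = -0.874 or m = 0.874 or m = 2.2882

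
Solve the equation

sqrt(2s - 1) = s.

s = 1

Square both sides: 2s - 1 = (s)^2.
Expand and rearrange: s^2 - 2s + 1 = 0.
This gives the repeated root s = 1.
Check in the original equation:
  s = 1: sqrt(1) = 1, while s = 1 — valid.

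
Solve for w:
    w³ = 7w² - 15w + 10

Rearrange: w³ - 7w² + 15w - 10 = 0.
Possible rational roots are divisors of -10. Testing w = 2 gives 0, so (w - 2) is a factor.
Divide: w³ - 7w² + 15w - 10 = (w - 2)(w² - 5w + 5).
Apply the quadratic formula to w² - 5w + 5 = 0: w = (5 ± √5)/2, i.e. w ≈ 3.618 or w ≈ 1.382.

w = 1.382 or w = 2 or w = 3.618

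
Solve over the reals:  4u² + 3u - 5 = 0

u = -1.5542 or u = 0.8042

Discriminant: (3)² − 4·4·(-5) = 89.
Quadratic formula: u = (-3 ± √89) / 8.
So u = -3/8 + √(89)/8 ≈ 0.8042 or u = -√(89)/8 - 3/8 ≈ -1.5542.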